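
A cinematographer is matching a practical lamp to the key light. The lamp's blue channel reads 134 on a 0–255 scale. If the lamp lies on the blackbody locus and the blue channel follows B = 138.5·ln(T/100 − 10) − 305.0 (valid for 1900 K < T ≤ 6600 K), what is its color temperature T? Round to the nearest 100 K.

3400 K

ln(t − 10) = (134 + 305.0) / 138.5 = 3.1697.
t − 10 = e^3.1697 = 23.800, so t = 33.800.
T = 100·t = 3380 K → 3400 K to the nearest 100 K.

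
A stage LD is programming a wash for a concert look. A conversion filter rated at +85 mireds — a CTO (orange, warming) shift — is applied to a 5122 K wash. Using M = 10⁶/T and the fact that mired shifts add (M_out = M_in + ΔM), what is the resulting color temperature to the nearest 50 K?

3550 K

M_in = 10⁶/5122 = 195.24 mireds.
M_out = 195.24 + (+85) = 280.24 mireds.
T_out = 10⁶/280.24 = 3568.4 K → 3550 K.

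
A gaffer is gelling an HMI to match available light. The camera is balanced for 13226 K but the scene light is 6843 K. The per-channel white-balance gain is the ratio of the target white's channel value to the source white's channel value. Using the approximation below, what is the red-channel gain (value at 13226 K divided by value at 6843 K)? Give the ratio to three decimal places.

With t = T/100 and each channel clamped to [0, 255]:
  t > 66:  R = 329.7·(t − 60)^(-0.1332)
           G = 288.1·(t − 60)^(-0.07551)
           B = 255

At 6843 K (t = 68.43):
  R = 329.7·(68.43 − 60)^(-0.1332) = 329.7·8.43^(-0.1332) = 329.7·0.75280 = 248.198.
At 13226 K (t = 132.26):
  R = 329.7·(132.26 − 60)^(-0.1332) = 329.7·72.26^(-0.1332) = 329.7·0.56545 = 186.429.
Gain = 186.429 / 248.198 = 0.7511 → 0.751.

0.751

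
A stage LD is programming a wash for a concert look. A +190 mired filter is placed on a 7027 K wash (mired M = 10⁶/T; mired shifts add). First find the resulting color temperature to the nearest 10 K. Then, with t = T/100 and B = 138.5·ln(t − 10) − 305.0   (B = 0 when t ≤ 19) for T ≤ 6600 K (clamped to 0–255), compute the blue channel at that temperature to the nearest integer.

111

M_in = 10⁶/7027 = 142.31; M_out = 142.31 + (+190) = 332.31.
T_out = 10⁶/332.31 = 3009.3 K → 3010 K; t = 30.1.
B = 138.5·ln(30.1 − 10) − 305.0 = 138.5·ln 20.1 − 305.0 = 138.5·3.0007 − 305.0 = 110.600.
Rounded: 111.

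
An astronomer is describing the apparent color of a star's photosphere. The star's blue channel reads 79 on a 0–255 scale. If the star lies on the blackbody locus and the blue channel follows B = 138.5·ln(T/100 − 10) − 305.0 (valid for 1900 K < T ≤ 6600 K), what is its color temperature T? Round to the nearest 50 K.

ln(t − 10) = (79 + 305.0) / 138.5 = 2.7726.
t − 10 = e^2.7726 = 16.000, so t = 26.000.
T = 100·t = 2600 K → 2600 K to the nearest 50 K.

2600 K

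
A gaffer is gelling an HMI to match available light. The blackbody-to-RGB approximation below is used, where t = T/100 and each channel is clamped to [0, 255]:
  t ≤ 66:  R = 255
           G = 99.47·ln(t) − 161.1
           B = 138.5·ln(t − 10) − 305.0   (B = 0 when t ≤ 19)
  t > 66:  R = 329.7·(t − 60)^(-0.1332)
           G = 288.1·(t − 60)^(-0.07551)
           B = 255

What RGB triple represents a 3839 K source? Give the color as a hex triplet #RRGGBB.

t = 3839/100 = 38.39; the t ≤ 66 branch applies.
R = 255 by definition for t ≤ 66.
G = 99.47·ln 38.39 − 161.1 = 99.47·3.6478 − 161.1 = 201.746.
B = 138.5·ln(38.39 − 10) − 305.0 = 138.5·ln 28.39 − 305.0 = 138.5·3.3460 − 305.0 = 158.426.
Rounded: (255, 202, 158).
In hex: #FFCA9E.

#FFCA9E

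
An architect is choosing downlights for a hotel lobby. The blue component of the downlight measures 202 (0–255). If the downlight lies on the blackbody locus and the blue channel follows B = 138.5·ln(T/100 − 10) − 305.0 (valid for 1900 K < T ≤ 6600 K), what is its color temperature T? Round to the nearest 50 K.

ln(t − 10) = (202 + 305.0) / 138.5 = 3.6606.
t − 10 = e^3.6606 = 38.887, so t = 48.887.
T = 100·t = 4889 K → 4900 K to the nearest 50 K.

4900 K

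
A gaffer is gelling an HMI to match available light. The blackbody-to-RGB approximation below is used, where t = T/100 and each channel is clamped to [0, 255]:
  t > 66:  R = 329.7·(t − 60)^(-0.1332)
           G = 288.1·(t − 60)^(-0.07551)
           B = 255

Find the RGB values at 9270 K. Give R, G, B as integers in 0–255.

R=207, G=221, B=255

t = 9270/100 = 92.7; the t > 66 branch applies.
R = 329.7·(92.7 − 60)^(-0.1332) = 329.7·32.7^(-0.1332) = 329.7·0.62844 = 207.196.
G = 288.1·(92.7 − 60)^(-0.07551) = 288.1·32.7^(-0.07551) = 288.1·0.76849 = 221.401.
B = 255 by definition for t > 66.
Rounded: (207, 221, 255).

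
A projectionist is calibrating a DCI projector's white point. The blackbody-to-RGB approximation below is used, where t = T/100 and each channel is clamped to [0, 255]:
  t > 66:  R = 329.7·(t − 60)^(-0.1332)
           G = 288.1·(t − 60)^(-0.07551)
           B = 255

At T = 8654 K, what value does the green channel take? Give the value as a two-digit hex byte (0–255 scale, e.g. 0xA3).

0xE1

t = 8654/100 = 86.54; the t > 66 branch applies.
G = 288.1·(86.54 − 60)^(-0.07551) = 288.1·26.54^(-0.07551) = 288.1·0.78069 = 224.918.
Rounded: 225; in hex, 0xE1.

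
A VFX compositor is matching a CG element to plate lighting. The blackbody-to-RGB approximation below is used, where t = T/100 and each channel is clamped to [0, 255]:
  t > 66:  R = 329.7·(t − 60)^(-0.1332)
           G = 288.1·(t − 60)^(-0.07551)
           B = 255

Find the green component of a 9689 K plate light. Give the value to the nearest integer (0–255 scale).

t = 9689/100 = 96.89; the t > 66 branch applies.
G = 288.1·(96.89 − 60)^(-0.07551) = 288.1·36.89^(-0.07551) = 288.1·0.76152 = 219.395.
Rounded: 219.

219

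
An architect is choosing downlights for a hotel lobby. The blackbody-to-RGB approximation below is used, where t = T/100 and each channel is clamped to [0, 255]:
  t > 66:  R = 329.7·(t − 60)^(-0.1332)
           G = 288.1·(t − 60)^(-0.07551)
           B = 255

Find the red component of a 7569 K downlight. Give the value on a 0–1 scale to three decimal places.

t = 7569/100 = 75.69; the t > 66 branch applies.
R = 329.7·(75.69 − 60)^(-0.1332) = 329.7·15.69^(-0.1332) = 329.7·0.69302 = 228.487.
On a 0–1 scale: 228.487/255 = 0.8960 → 0.896.

0.896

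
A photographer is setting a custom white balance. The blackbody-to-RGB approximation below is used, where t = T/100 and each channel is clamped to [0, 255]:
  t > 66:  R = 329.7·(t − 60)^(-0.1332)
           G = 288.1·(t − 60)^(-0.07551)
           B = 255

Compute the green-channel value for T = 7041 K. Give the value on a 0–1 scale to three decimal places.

0.947

t = 7041/100 = 70.41; the t > 66 branch applies.
G = 288.1·(70.41 − 60)^(-0.07551) = 288.1·10.41^(-0.07551) = 288.1·0.83786 = 241.388.
On a 0–1 scale: 241.388/255 = 0.9466 → 0.947.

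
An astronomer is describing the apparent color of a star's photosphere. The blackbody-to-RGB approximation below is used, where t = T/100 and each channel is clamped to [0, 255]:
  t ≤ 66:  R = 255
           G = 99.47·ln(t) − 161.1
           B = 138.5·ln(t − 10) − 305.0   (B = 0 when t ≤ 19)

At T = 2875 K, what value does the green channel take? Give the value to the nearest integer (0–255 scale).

173

t = 2875/100 = 28.75; the t ≤ 66 branch applies.
G = 99.47·ln 28.75 − 161.1 = 99.47·3.3586 − 161.1 = 172.984.
Rounded: 173.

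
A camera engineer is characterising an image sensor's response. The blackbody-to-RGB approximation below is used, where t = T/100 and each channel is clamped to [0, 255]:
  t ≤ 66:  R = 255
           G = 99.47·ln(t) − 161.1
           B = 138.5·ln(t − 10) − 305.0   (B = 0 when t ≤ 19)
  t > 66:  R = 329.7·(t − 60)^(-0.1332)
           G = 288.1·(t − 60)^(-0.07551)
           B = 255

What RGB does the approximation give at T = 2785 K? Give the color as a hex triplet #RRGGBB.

#FFAA5E

t = 2785/100 = 27.85; the t ≤ 66 branch applies.
R = 255 by definition for t ≤ 66.
G = 99.47·ln 27.85 − 161.1 = 99.47·3.3268 − 161.1 = 169.820.
B = 138.5·ln(27.85 − 10) − 305.0 = 138.5·ln 17.85 − 305.0 = 138.5·2.8820 − 305.0 = 94.157.
Rounded: (255, 170, 94).
In hex: #FFAA5E.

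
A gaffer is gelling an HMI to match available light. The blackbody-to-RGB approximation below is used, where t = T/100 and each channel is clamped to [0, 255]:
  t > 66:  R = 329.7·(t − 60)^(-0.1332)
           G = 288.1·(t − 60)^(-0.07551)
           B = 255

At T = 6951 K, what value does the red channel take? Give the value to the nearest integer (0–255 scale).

t = 6951/100 = 69.51; the t > 66 branch applies.
R = 329.7·(69.51 − 60)^(-0.1332) = 329.7·9.51^(-0.1332) = 329.7·0.74081 = 244.245.
Rounded: 244.

244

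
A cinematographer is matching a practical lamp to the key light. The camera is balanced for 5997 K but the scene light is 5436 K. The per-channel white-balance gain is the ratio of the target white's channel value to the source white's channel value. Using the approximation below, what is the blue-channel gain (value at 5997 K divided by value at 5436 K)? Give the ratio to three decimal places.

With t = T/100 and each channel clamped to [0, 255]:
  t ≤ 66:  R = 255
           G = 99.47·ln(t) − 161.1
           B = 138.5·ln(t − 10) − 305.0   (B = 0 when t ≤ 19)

1.075

At 5436 K (t = 54.36):
  B = 138.5·ln(54.36 − 10) − 305.0 = 138.5·ln 44.36 − 305.0 = 138.5·3.7923 − 305.0 = 220.239.
At 5997 K (t = 59.97):
  B = 138.5·ln(59.97 − 10) − 305.0 = 138.5·ln 49.97 − 305.0 = 138.5·3.9114 − 305.0 = 236.732.
Gain = 236.732 / 220.239 = 1.0749 → 1.075.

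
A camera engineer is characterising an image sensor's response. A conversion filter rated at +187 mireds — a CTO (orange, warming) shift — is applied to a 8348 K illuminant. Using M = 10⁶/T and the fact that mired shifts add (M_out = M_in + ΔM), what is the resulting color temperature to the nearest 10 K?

M_in = 10⁶/8348 = 119.79 mireds.
M_out = 119.79 + (+187) = 306.79 mireds.
T_out = 10⁶/306.79 = 3259.6 K → 3260 K.

3260 K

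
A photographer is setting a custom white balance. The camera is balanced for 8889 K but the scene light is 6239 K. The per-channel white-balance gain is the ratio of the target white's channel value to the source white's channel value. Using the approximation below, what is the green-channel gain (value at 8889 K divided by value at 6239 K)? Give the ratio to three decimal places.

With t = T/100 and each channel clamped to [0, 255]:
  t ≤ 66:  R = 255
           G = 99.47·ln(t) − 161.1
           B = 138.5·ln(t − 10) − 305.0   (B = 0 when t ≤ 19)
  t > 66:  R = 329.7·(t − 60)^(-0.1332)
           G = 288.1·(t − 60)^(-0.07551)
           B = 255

At 6239 K (t = 62.39):
  G = 99.47·ln 62.39 − 161.1 = 99.47·4.1334 − 161.1 = 250.050.
At 8889 K (t = 88.89):
  G = 288.1·(88.89 − 60)^(-0.07551) = 288.1·28.89^(-0.07551) = 288.1·0.77571 = 223.482.
Gain = 223.482 / 250.050 = 0.8937 → 0.894.

0.894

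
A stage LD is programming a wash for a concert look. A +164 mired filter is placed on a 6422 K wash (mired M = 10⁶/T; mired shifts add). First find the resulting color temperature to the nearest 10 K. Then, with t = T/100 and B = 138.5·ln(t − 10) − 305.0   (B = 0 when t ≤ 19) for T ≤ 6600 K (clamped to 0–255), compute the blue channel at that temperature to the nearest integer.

119

M_in = 10⁶/6422 = 155.71; M_out = 155.71 + (+164) = 319.71.
T_out = 10⁶/319.71 = 3127.8 K → 3130 K; t = 31.3.
B = 138.5·ln(31.3 − 10) − 305.0 = 138.5·ln 21.3 − 305.0 = 138.5·3.0587 − 305.0 = 118.631.
Rounded: 119.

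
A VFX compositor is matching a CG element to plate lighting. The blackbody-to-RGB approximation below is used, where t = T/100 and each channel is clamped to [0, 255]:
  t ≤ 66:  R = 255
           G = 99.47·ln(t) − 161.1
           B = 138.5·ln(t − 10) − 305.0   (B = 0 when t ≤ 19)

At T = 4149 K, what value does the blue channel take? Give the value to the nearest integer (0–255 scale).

t = 4149/100 = 41.49; the t ≤ 66 branch applies.
B = 138.5·ln(41.49 − 10) − 305.0 = 138.5·ln 31.49 − 305.0 = 138.5·3.4497 − 305.0 = 172.779.
Rounded: 173.

173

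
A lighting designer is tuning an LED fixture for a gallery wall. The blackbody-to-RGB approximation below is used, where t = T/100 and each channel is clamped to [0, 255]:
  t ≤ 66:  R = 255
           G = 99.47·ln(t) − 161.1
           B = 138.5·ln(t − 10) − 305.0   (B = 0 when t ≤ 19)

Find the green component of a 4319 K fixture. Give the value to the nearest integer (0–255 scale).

213

t = 4319/100 = 43.19; the t ≤ 66 branch applies.
G = 99.47·ln 43.19 − 161.1 = 99.47·3.7656 − 161.1 = 213.465.
Rounded: 213.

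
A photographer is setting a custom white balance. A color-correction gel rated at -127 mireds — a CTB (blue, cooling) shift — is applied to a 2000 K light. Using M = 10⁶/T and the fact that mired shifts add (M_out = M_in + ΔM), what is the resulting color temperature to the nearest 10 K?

M_in = 10⁶/2000 = 500.00 mireds.
M_out = 500.00 + (-127) = 373.00 mireds.
T_out = 10⁶/373.00 = 2681.0 K → 2680 K.

2680 K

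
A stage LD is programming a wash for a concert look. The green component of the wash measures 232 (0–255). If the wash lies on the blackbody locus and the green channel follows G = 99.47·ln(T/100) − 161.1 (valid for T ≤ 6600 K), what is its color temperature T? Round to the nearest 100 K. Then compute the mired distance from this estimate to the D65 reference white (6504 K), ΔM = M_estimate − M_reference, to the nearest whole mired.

+39 mireds

ln t = (232 + 161.1) / 99.47 = 3.9519.
t = e^3.9519 = 52.036.
T = 100·t = 5204 K → 5200 K to the nearest 100 K.
M_estimate = 10⁶/5200 = 192.31; M_reference = 10⁶/6504 = 153.75.
ΔM = 192.31 − 153.75 = 38.56 → +39 mireds.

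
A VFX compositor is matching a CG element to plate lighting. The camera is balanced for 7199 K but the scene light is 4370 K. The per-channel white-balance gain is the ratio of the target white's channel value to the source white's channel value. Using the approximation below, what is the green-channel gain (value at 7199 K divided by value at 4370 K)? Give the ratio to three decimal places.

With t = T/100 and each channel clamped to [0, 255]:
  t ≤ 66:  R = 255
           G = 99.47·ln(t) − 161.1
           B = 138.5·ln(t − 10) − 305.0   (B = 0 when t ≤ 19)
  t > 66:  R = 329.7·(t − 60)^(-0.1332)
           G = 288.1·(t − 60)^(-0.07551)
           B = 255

At 4370 K (t = 43.7):
  G = 99.47·ln 43.7 − 161.1 = 99.47·3.7773 − 161.1 = 214.633.
At 7199 K (t = 71.99):
  G = 288.1·(71.99 − 60)^(-0.07551) = 288.1·11.99^(-0.07551) = 288.1·0.82897 = 238.826.
Gain = 238.826 / 214.633 = 1.1127 → 1.113.

1.113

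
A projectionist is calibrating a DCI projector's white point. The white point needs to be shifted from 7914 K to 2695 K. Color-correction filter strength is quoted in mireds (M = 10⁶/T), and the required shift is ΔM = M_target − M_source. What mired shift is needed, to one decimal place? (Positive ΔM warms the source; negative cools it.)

+244.7 mireds

M_source = 10⁶/7914 = 126.358; M_target = 10⁶/2695 = 371.058.
ΔM = 371.058 − 126.358 = 244.699 → +244.7 mireds, a warming shift.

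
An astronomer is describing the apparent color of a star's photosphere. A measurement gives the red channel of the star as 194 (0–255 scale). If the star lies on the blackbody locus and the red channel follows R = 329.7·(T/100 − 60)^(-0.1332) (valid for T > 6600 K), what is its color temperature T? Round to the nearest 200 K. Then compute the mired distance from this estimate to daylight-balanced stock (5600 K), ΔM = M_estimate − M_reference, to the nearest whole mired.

(t − 60)^(-0.1332) = 194/329.7 = 0.58841.
t − 60 = 0.58841^(1/-0.1332) = 0.58841^(-7.508) = 53.593, so t = 113.593.
T = 100·t = 11359 K → 11400 K to the nearest 200 K.
M_estimate = 10⁶/11400 = 87.72; M_reference = 10⁶/5600 = 178.57.
ΔM = 87.72 − 178.57 = -90.85 → -91 mireds.

-91 mireds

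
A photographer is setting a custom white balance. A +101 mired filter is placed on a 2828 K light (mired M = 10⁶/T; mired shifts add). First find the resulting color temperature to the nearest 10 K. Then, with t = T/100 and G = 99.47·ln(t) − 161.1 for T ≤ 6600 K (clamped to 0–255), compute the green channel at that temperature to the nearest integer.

M_in = 10⁶/2828 = 353.61; M_out = 353.61 + (+101) = 454.61.
T_out = 10⁶/454.61 = 2199.7 K → 2200 K; t = 22.
G = 99.47·ln 22 − 161.1 = 99.47·3.0910 − 161.1 = 146.366.
Rounded: 146.

146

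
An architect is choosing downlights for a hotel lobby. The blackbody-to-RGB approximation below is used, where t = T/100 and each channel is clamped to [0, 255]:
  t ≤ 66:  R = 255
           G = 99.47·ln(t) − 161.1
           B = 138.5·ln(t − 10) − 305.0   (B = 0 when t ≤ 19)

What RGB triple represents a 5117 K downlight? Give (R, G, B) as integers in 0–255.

(255, 230, 210)

t = 5117/100 = 51.17; the t ≤ 66 branch applies.
R = 255 by definition for t ≤ 66.
G = 99.47·ln 51.17 − 161.1 = 99.47·3.9352 − 161.1 = 230.330.
B = 138.5·ln(51.17 − 10) − 305.0 = 138.5·ln 41.17 − 305.0 = 138.5·3.7177 − 305.0 = 209.903.
Rounded: (255, 230, 210).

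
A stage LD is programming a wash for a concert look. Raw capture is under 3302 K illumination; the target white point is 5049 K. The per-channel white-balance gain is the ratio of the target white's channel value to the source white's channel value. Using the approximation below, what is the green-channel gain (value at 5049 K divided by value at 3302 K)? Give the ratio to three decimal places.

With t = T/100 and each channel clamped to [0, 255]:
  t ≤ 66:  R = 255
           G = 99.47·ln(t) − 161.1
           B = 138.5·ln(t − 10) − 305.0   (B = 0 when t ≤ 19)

At 3302 K (t = 33.02):
  G = 99.47·ln 33.02 − 161.1 = 99.47·3.4971 − 161.1 = 186.758.
At 5049 K (t = 50.49):
  G = 99.47·ln 50.49 − 161.1 = 99.47·3.9218 − 161.1 = 228.999.
Gain = 228.999 / 186.758 = 1.2262 → 1.226.

1.226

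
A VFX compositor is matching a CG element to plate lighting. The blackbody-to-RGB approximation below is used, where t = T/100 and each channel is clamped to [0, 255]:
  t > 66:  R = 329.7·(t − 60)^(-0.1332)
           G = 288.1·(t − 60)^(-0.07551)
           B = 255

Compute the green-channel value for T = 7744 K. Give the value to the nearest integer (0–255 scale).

232

t = 7744/100 = 77.44; the t > 66 branch applies.
G = 288.1·(77.44 − 60)^(-0.07551) = 288.1·17.44^(-0.07551) = 288.1·0.80584 = 232.164.
Rounded: 232.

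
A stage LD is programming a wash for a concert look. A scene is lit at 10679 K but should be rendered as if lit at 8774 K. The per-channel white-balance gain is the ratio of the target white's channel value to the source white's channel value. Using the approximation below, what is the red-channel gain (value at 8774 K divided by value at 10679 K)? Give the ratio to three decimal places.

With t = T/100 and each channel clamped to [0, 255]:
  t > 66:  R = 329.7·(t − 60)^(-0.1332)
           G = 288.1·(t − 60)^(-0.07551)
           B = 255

1.072

At 10679 K (t = 106.79):
  R = 329.7·(106.79 − 60)^(-0.1332) = 329.7·46.79^(-0.1332) = 329.7·0.59915 = 197.540.
At 8774 K (t = 87.74):
  R = 329.7·(87.74 − 60)^(-0.1332) = 329.7·27.74^(-0.1332) = 329.7·0.64236 = 211.786.
Gain = 211.786 / 197.540 = 1.0721 → 1.072.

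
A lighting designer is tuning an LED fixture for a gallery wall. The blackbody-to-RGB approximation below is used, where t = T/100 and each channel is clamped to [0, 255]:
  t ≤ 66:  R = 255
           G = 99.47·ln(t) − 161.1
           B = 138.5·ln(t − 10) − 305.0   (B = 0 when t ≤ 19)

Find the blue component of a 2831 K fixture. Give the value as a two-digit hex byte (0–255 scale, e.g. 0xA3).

0x62

t = 2831/100 = 28.31; the t ≤ 66 branch applies.
B = 138.5·ln(28.31 − 10) − 305.0 = 138.5·ln 18.31 − 305.0 = 138.5·2.9074 − 305.0 = 97.681.
Rounded: 98; in hex, 0x62.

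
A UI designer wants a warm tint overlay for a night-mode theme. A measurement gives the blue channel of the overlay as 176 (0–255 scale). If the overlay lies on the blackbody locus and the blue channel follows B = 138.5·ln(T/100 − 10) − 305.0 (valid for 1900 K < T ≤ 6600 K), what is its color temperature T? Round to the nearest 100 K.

4200 K

ln(t − 10) = (176 + 305.0) / 138.5 = 3.4729.
t − 10 = e^3.4729 = 32.231, so t = 42.231.
T = 100·t = 4223 K → 4200 K to the nearest 100 K.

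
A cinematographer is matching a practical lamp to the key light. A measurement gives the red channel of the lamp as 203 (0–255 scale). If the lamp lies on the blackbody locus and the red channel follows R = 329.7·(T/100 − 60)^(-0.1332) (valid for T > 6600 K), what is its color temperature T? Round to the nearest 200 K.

(t − 60)^(-0.1332) = 203/329.7 = 0.61571.
t − 60 = 0.61571^(1/-0.1332) = 0.61571^(-7.508) = 38.129, so t = 98.129.
T = 100·t = 9813 K → 9800 K to the nearest 200 K.

9800 K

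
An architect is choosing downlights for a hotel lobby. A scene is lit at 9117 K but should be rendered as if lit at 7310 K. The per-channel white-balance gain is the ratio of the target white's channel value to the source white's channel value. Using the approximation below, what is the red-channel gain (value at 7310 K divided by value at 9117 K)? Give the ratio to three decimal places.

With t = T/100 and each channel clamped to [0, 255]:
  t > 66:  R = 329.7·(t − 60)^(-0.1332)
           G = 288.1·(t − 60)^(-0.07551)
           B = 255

1.122

At 9117 K (t = 91.17):
  R = 329.7·(91.17 − 60)^(-0.1332) = 329.7·31.17^(-0.1332) = 329.7·0.63246 = 208.523.
At 7310 K (t = 73.1):
  R = 329.7·(73.1 − 60)^(-0.1332) = 329.7·13.1^(-0.1332) = 329.7·0.70987 = 234.044.
Gain = 234.044 / 208.523 = 1.1224 → 1.122.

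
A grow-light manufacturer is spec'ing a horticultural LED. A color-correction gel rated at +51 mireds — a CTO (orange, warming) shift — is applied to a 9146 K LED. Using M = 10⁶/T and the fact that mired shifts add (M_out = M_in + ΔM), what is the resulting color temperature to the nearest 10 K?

M_in = 10⁶/9146 = 109.34 mireds.
M_out = 109.34 + (+51) = 160.34 mireds.
T_out = 10⁶/160.34 = 6236.8 K → 6240 K.

6240 K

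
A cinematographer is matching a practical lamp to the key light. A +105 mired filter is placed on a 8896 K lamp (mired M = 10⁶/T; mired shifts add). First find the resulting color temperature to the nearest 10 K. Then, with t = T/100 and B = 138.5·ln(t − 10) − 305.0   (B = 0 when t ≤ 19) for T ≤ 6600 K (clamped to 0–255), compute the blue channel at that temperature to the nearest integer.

191

M_in = 10⁶/8896 = 112.41; M_out = 112.41 + (+105) = 217.41.
T_out = 10⁶/217.41 = 4599.6 K → 4600 K; t = 46.
B = 138.5·ln(46 − 10) − 305.0 = 138.5·ln 36 − 305.0 = 138.5·3.5835 − 305.0 = 191.317.
Rounded: 191.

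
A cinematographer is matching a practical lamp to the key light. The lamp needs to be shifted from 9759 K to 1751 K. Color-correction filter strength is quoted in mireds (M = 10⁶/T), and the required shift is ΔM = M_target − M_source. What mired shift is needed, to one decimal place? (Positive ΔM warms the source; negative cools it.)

+468.6 mireds

M_source = 10⁶/9759 = 102.470; M_target = 10⁶/1751 = 571.102.
ΔM = 571.102 − 102.470 = 468.633 → +468.6 mireds, a warming shift.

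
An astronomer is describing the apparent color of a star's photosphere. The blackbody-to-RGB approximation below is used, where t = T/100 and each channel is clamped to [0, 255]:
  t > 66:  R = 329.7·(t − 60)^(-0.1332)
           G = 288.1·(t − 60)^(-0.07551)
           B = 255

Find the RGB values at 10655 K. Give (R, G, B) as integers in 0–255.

(198, 216, 255)

t = 10655/100 = 106.55; the t > 66 branch applies.
R = 329.7·(106.55 − 60)^(-0.1332) = 329.7·46.55^(-0.1332) = 329.7·0.59956 = 197.675.
G = 288.1·(106.55 − 60)^(-0.07551) = 288.1·46.55^(-0.07551) = 288.1·0.74826 = 215.575.
B = 255 by definition for t > 66.
Rounded: (198, 216, 255).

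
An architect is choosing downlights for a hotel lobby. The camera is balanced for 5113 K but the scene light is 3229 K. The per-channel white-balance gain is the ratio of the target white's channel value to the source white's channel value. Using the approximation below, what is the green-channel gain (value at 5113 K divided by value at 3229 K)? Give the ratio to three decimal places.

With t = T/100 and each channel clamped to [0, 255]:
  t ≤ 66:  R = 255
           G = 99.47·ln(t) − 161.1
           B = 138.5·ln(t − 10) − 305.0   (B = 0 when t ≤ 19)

1.248

At 3229 K (t = 32.29):
  G = 99.47·ln 32.29 − 161.1 = 99.47·3.4748 − 161.1 = 184.534.
At 5113 K (t = 51.13):
  G = 99.47·ln 51.13 − 161.1 = 99.47·3.9344 − 161.1 = 230.252.
Gain = 230.252 / 184.534 = 1.2477 → 1.248.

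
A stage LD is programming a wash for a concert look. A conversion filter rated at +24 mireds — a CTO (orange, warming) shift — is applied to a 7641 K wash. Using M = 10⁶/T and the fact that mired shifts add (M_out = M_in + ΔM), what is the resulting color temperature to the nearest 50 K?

6450 K

M_in = 10⁶/7641 = 130.87 mireds.
M_out = 130.87 + (+24) = 154.87 mireds.
T_out = 10⁶/154.87 = 6456.9 K → 6450 K.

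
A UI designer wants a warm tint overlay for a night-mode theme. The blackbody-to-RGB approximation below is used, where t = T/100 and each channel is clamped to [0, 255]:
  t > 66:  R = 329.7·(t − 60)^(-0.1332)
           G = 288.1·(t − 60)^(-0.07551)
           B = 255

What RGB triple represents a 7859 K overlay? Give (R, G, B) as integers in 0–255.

(223, 231, 255)

t = 7859/100 = 78.59; the t > 66 branch applies.
R = 329.7·(78.59 − 60)^(-0.1332) = 329.7·18.59^(-0.1332) = 329.7·0.67754 = 223.383.
G = 288.1·(78.59 − 60)^(-0.07551) = 288.1·18.59^(-0.07551) = 288.1·0.80197 = 231.047.
B = 255 by definition for t > 66.
Rounded: (223, 231, 255).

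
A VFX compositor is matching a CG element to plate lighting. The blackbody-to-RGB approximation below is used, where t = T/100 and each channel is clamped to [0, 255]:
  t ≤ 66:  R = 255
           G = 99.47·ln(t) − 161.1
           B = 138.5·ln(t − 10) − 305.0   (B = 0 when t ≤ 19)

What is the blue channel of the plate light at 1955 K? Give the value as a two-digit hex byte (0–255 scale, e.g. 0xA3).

0x08

t = 1955/100 = 19.55; the t ≤ 66 branch applies.
B = 138.5·ln(19.55 − 10) − 305.0 = 138.5·ln 9.55 − 305.0 = 138.5·2.2565 − 305.0 = 7.531.
Rounded: 8; in hex, 0x08.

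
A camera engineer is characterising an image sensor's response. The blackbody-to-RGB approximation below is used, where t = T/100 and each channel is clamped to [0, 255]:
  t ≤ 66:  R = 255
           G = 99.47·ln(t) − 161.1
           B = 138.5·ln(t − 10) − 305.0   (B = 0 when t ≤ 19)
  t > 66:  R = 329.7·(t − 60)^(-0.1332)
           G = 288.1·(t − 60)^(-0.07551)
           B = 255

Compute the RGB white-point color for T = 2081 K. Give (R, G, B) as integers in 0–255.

(255, 141, 25)

t = 2081/100 = 20.81; the t ≤ 66 branch applies.
R = 255 by definition for t ≤ 66.
G = 99.47·ln 20.81 − 161.1 = 99.47·3.0354 − 161.1 = 140.835.
B = 138.5·ln(20.81 − 10) − 305.0 = 138.5·ln 10.81 − 305.0 = 138.5·2.3805 − 305.0 = 24.695.
Rounded: (255, 141, 25).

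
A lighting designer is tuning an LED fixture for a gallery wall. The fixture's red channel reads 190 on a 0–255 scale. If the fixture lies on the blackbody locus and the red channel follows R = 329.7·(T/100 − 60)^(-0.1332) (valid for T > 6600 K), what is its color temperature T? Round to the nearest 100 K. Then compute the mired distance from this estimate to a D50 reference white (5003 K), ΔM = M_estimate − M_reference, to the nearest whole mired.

(t − 60)^(-0.1332) = 190/329.7 = 0.57628.
t − 60 = 0.57628^(1/-0.1332) = 0.57628^(-7.508) = 62.667, so t = 122.667.
T = 100·t = 12267 K → 12300 K to the nearest 100 K.
M_estimate = 10⁶/12300 = 81.30; M_reference = 10⁶/5003 = 199.88.
ΔM = 81.30 − 199.88 = -118.58 → -119 mireds.

-119 mireds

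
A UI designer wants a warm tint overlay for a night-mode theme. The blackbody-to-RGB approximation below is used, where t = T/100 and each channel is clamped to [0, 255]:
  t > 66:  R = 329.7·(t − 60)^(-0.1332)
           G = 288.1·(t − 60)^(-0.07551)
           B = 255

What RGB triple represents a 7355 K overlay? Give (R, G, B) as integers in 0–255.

t = 7355/100 = 73.55; the t > 66 branch applies.
R = 329.7·(73.55 − 60)^(-0.1332) = 329.7·13.55^(-0.1332) = 329.7·0.70668 = 232.994.
G = 288.1·(73.55 − 60)^(-0.07551) = 288.1·13.55^(-0.07551) = 288.1·0.82135 = 236.630.
B = 255 by definition for t > 66.
Rounded: (233, 237, 255).

(233, 237, 255)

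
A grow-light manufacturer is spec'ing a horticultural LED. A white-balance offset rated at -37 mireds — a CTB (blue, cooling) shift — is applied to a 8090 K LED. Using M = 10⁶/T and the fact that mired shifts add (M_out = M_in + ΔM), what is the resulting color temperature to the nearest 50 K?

M_in = 10⁶/8090 = 123.61 mireds.
M_out = 123.61 + (-37) = 86.61 mireds.
T_out = 10⁶/86.61 = 11546.1 K → 11550 K.

11550 K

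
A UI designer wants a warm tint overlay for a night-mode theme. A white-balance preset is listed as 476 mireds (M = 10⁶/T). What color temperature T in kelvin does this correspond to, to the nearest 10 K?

T = 10⁶ / 476 = 2100.84 K → 2100 K.

2100 K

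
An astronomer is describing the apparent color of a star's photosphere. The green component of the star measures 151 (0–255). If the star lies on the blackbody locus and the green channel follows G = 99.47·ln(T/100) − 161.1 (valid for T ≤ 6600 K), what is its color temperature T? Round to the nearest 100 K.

2300 K

ln t = (151 + 161.1) / 99.47 = 3.1376.
t = e^3.1376 = 23.049.
T = 100·t = 2305 K → 2300 K to the nearest 100 K.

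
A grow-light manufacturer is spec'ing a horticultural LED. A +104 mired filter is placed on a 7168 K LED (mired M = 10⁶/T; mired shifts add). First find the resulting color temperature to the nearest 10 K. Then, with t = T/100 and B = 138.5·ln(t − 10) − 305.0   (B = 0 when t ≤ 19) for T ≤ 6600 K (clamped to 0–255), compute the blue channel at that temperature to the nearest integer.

171

M_in = 10⁶/7168 = 139.51; M_out = 139.51 + (+104) = 243.51.
T_out = 10⁶/243.51 = 4106.6 K → 4110 K; t = 41.1.
B = 138.5·ln(41.1 − 10) − 305.0 = 138.5·ln 31.1 − 305.0 = 138.5·3.4372 − 305.0 = 171.053.
Rounded: 171.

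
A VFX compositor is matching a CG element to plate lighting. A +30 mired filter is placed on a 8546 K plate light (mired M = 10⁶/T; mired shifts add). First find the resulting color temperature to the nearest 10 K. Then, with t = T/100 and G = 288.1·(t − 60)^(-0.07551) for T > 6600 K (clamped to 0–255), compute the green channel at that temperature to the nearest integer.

M_in = 10⁶/8546 = 117.01; M_out = 117.01 + (+30) = 147.01.
T_out = 10⁶/147.01 = 6802.1 K → 6800 K; t = 68.
G = 288.1·(68 − 60)^(-0.07551) = 288.1·8^(-0.07551) = 288.1·0.85469 = 246.236.
Rounded: 246.

246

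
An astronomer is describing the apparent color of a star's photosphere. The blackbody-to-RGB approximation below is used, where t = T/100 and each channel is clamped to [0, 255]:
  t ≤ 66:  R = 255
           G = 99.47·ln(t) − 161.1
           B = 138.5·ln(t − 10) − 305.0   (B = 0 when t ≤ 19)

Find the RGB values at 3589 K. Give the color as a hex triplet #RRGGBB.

#FFC392

t = 3589/100 = 35.89; the t ≤ 66 branch applies.
R = 255 by definition for t ≤ 66.
G = 99.47·ln 35.89 − 161.1 = 99.47·3.5805 − 161.1 = 195.048.
B = 138.5·ln(35.89 − 10) − 305.0 = 138.5·ln 25.89 − 305.0 = 138.5·3.2539 − 305.0 = 145.659.
Rounded: (255, 195, 146).
In hex: #FFC392.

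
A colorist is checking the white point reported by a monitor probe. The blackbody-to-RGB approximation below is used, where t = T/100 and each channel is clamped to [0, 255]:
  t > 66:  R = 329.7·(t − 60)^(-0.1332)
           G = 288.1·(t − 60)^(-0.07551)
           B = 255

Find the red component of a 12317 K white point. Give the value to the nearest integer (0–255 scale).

190

t = 12317/100 = 123.17; the t > 66 branch applies.
R = 329.7·(123.17 − 60)^(-0.1332) = 329.7·63.17^(-0.1332) = 329.7·0.57567 = 189.798.
Rounded: 190.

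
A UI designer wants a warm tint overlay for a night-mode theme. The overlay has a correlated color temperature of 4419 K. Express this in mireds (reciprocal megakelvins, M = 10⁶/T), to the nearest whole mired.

M = 10⁶ / 4419 = 226.296 → 226 mireds.

226 mireds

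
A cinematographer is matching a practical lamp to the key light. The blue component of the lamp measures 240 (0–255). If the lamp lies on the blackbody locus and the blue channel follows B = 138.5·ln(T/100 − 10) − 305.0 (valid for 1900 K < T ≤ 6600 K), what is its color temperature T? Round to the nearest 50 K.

6100 K

ln(t − 10) = (240 + 305.0) / 138.5 = 3.9350.
t − 10 = e^3.9350 = 51.163, so t = 61.163.
T = 100·t = 6116 K → 6100 K to the nearest 50 K.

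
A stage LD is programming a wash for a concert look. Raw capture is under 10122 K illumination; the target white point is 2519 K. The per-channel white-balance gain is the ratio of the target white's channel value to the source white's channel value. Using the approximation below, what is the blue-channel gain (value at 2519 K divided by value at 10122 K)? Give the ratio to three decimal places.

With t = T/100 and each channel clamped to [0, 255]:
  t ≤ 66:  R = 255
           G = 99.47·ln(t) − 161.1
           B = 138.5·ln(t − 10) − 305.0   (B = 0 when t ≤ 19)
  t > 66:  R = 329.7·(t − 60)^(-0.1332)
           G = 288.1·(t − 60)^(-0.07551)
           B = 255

At 10122 K (t = 101.22):
  B = 255 by definition for t > 66.
At 2519 K (t = 25.19):
  B = 138.5·ln(25.19 − 10) − 305.0 = 138.5·ln 15.19 − 305.0 = 138.5·2.7206 − 305.0 = 71.808.
Gain = 71.808 / 255.000 = 0.2816 → 0.282.

0.282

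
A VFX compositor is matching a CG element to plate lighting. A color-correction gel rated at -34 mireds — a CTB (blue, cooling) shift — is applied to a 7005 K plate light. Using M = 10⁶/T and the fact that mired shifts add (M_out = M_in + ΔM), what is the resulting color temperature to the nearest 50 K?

M_in = 10⁶/7005 = 142.76 mireds.
M_out = 142.76 + (-34) = 108.76 mireds.
T_out = 10⁶/108.76 = 9195.0 K → 9200 K.

9200 K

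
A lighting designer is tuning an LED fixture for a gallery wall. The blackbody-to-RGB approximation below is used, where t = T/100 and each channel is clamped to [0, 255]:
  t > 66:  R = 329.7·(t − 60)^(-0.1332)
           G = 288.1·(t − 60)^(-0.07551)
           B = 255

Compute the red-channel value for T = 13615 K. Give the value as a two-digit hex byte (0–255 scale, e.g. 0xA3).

0xB9

t = 13615/100 = 136.15; the t > 66 branch applies.
R = 329.7·(136.15 − 60)^(-0.1332) = 329.7·76.15^(-0.1332) = 329.7·0.56152 = 185.132.
Rounded: 185; in hex, 0xB9.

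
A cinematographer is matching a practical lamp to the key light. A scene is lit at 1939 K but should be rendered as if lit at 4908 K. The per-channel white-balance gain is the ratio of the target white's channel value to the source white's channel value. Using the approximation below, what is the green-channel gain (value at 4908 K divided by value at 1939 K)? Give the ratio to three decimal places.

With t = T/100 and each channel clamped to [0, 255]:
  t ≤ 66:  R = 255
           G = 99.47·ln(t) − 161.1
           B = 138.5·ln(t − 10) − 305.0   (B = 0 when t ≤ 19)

1.690

At 1939 K (t = 19.39):
  G = 99.47·ln 19.39 − 161.1 = 99.47·2.9648 − 161.1 = 133.804.
At 4908 K (t = 49.08):
  G = 99.47·ln 49.08 − 161.1 = 99.47·3.8935 − 161.1 = 226.182.
Gain = 226.182 / 133.804 = 1.6904 → 1.690.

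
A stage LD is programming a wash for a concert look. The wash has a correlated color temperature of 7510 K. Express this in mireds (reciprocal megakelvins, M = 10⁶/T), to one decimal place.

M = 10⁶ / 7510 = 133.156 → 133.2 mireds.

133.2 mireds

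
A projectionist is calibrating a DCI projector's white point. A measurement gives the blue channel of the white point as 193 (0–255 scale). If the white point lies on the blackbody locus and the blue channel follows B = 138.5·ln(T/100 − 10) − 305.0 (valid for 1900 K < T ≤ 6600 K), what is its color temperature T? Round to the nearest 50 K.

4650 K

ln(t − 10) = (193 + 305.0) / 138.5 = 3.5957.
t − 10 = e^3.5957 = 36.440, so t = 46.440.
T = 100·t = 4644 K → 4650 K to the nearest 50 K.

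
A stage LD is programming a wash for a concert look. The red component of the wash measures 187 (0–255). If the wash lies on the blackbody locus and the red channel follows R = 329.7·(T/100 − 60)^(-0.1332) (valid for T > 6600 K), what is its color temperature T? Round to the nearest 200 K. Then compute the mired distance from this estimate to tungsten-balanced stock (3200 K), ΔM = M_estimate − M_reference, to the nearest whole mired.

-236 mireds

(t − 60)^(-0.1332) = 187/329.7 = 0.56718.
t − 60 = 0.56718^(1/-0.1332) = 0.56718^(-7.508) = 70.620, so t = 130.620.
T = 100·t = 13062 K → 13000 K to the nearest 200 K.
M_estimate = 10⁶/13000 = 76.92; M_reference = 10⁶/3200 = 312.50.
ΔM = 76.92 − 312.50 = -235.58 → -236 mireds.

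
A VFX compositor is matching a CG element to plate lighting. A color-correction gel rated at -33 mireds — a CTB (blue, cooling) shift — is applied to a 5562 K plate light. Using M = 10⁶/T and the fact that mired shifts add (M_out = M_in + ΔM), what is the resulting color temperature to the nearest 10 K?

6810 K

M_in = 10⁶/5562 = 179.79 mireds.
M_out = 179.79 + (-33) = 146.79 mireds.
T_out = 10⁶/146.79 = 6812.4 K → 6810 K.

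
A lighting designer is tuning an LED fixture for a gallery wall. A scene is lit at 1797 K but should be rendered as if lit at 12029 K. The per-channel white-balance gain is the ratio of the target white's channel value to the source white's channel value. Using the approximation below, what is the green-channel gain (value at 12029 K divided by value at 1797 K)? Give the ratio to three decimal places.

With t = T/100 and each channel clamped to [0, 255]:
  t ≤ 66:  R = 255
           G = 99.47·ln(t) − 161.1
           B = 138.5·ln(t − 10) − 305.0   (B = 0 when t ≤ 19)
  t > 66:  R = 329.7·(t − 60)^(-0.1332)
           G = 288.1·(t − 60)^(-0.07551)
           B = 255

1.675

At 1797 K (t = 17.97):
  G = 99.47·ln 17.97 − 161.1 = 99.47·2.8887 − 161.1 = 126.239.
At 12029 K (t = 120.29):
  G = 288.1·(120.29 − 60)^(-0.07551) = 288.1·60.29^(-0.07551) = 288.1·0.73379 = 211.406.
Gain = 211.406 / 126.239 = 1.6746 → 1.675.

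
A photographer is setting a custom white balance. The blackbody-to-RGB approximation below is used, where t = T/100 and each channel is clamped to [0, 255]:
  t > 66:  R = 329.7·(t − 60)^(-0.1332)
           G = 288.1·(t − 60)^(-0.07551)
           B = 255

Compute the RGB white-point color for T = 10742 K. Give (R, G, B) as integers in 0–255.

t = 10742/100 = 107.42; the t > 66 branch applies.
R = 329.7·(107.42 − 60)^(-0.1332) = 329.7·47.42^(-0.1332) = 329.7·0.59808 = 197.188.
G = 288.1·(107.42 − 60)^(-0.07551) = 288.1·47.42^(-0.07551) = 288.1·0.74722 = 215.274.
B = 255 by definition for t > 66.
Rounded: (197, 215, 255).

(197, 215, 255)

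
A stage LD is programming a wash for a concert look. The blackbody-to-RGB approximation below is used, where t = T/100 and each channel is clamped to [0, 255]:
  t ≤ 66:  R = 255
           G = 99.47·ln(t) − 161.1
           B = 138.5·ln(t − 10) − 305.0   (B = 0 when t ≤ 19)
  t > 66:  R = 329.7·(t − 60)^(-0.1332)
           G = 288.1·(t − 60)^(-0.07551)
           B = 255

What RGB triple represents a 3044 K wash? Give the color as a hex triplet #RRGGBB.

t = 3044/100 = 30.44; the t ≤ 66 branch applies.
R = 255 by definition for t ≤ 66.
G = 99.47·ln 30.44 − 161.1 = 99.47·3.4158 − 161.1 = 178.665.
B = 138.5·ln(30.44 − 10) − 305.0 = 138.5·ln 20.44 − 305.0 = 138.5·3.0175 − 305.0 = 112.923.
Rounded: (255, 179, 113).
In hex: #FFB371.

#FFB371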